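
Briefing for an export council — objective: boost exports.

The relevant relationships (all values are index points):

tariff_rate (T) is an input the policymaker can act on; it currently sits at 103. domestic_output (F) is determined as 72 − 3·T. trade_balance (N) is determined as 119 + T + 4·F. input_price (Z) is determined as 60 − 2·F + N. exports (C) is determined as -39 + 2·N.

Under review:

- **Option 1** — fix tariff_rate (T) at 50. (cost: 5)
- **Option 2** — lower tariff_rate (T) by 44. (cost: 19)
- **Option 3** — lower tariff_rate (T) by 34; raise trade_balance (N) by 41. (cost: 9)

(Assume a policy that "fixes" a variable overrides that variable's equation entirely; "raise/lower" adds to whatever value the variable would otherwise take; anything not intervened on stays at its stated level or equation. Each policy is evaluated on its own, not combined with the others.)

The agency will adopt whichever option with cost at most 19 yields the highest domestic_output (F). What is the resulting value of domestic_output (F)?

Option 1 (T := 50):
  T = 50
  F = 72 − 3·50 = -78
Option 2 (T − 44):
  T = 103 − 44 = 59
  F = 72 − 3·59 = -105
Option 3 (T − 34, N + 41):
  T = 103 − 34 = 69
  F = 72 − 3·69 = -135
Comparing — Option 1: F=-78, Option 2: F=-105, Option 3: F=-135. Highest is -78 (Option 1).

-78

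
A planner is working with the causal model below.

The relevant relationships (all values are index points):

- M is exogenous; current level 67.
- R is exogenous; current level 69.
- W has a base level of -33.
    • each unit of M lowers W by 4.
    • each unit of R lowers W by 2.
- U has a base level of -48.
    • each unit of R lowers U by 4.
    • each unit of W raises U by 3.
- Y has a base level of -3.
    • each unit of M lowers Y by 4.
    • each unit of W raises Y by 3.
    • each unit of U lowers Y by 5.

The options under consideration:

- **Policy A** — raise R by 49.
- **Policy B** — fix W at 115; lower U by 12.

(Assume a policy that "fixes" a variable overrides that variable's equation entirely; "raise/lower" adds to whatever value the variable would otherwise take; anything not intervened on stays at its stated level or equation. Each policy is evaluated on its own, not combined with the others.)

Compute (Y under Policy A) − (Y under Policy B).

8744

Policy A (R + 49):
  M = 67
  R = 69 + 49 = 118
  W = -33 − 4·67 − 2·118 = -537
  U = -48 − 4·118 + 3·(-537) = -2131
  Y = -3 − 4·67 + 3·(-537) − 5·(-2131) = 8773
Policy B (W := 115, U − 12):
  M = 67
  R = 69
  W = 115
  U = -48 − 4·69 + 3·115 (−12 from intervention) = 9
  Y = -3 − 4·67 + 3·115 − 5·9 = 29
Y: 8773 − 29 = 8744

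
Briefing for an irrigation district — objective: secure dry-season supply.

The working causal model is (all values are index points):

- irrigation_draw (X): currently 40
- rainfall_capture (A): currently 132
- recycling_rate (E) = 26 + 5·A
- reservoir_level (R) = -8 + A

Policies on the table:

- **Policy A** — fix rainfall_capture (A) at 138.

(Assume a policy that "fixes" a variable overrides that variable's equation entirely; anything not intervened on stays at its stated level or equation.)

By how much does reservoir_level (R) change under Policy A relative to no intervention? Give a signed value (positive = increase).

6

Baseline:
  A = 132
  R = -8 + 132 = 124
Policy A (A := 138):
  A = 138
  R = -8 + 138 = 130
Change in R: 130 − 124 = 6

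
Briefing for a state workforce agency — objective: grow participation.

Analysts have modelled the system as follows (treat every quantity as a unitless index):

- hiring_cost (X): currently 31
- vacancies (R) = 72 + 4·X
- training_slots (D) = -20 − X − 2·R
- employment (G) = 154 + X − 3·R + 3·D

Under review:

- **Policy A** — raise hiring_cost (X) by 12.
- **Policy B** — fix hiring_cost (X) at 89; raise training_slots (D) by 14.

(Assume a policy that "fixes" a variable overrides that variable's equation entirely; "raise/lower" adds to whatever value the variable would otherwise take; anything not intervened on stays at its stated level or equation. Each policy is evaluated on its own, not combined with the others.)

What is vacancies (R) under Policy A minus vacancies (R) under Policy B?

-184

Policy A (X + 12):
  X = 31 + 12 = 43
  R = 72 + 4·43 = 244
Policy B (X := 89, D + 14):
  X = 89
  R = 72 + 4·89 = 428
R: 244 − 428 = -184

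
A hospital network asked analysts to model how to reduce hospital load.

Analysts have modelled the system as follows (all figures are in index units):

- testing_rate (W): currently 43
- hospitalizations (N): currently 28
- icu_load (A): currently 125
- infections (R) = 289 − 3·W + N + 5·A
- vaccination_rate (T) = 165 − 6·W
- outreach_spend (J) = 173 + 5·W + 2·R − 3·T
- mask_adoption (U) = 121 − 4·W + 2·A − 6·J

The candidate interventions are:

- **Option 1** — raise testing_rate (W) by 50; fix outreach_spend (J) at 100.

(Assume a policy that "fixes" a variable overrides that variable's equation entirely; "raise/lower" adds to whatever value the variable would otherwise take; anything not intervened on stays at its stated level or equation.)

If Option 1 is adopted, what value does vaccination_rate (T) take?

-393

Option 1 (W + 50, J := 100):
  W = 43 + 50 = 93
  T = 165 − 6·93 = -393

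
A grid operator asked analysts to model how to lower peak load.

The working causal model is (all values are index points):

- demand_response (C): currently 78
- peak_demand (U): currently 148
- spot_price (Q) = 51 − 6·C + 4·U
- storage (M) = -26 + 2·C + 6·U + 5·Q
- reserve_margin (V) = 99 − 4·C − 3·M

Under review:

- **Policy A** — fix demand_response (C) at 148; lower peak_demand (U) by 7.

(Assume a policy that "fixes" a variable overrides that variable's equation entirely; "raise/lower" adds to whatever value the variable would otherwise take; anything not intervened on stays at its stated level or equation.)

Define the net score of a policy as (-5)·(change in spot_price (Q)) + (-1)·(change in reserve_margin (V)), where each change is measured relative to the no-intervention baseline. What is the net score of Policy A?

Baseline:
  C = 78
  U = 148
  Q = 51 − 6·78 + 4·148 = 175
  M = -26 + 2·78 + 6·148 + 5·175 = 1893
  V = 99 − 4·78 − 3·1893 = -5892
Policy A (C := 148, U − 7):
  C = 148
  U = 148 − 7 = 141
  Q = 51 − 6·148 + 4·141 = -273
  M = -26 + 2·148 + 6·141 + 5·(-273) = -249
  V = 99 − 4·148 − 3·(-249) = 254
ΔQ = -273 − 175 = -448; ΔV = 254 − (-5892) = 6146
Score = (-5)·(-448) + (-1)·6146 = -3906

-3906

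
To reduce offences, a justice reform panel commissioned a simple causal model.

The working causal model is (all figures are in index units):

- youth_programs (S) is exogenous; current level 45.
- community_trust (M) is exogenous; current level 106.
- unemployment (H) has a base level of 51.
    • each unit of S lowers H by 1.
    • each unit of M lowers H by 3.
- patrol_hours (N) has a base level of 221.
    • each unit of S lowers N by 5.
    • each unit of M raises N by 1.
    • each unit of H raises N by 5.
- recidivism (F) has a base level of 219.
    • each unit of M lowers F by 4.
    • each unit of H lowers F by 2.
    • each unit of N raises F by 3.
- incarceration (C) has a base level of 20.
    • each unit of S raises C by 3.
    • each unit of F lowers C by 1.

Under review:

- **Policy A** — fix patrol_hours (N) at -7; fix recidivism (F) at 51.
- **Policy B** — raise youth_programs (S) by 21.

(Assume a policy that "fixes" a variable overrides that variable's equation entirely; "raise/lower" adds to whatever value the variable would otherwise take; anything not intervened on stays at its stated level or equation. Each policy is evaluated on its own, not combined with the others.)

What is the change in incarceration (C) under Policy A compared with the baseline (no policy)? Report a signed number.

Baseline:
  S = 45
  M = 106
  H = 51 − 45 − 3·106 = -312
  N = 221 − 5·45 + 106 + 5·(-312) = -1458
  F = 219 − 4·106 − 2·(-312) + 3·(-1458) = -3955
  C = 20 + 3·45 − (-3955) = 4110
Policy A (N := -7, F := 51):
  S = 45
  M = 106
  H = 51 − 45 − 3·106 = -312
  N = -7
  F = 51
  C = 20 + 3·45 − 51 = 104
Change in C: 104 − 4110 = -4006

-4006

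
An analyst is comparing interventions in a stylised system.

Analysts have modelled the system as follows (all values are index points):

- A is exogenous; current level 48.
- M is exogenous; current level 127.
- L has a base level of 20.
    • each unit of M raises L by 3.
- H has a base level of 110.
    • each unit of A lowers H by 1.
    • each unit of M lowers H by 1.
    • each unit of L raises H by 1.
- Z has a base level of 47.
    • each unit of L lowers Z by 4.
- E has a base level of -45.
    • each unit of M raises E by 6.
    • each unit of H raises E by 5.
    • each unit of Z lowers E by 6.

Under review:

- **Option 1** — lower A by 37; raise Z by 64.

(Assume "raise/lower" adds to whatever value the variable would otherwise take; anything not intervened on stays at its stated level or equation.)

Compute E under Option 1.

Option 1 (A − 37, Z + 64):
  A = 48 − 37 = 11
  M = 127
  L = 20 + 3·127 = 401
  H = 110 − 11 − 127 + 401 = 373
  Z = 47 − 4·401 (+64 from intervention) = -1493
  E = -45 + 6·127 + 5·373 − 6·(-1493) = 11540

11540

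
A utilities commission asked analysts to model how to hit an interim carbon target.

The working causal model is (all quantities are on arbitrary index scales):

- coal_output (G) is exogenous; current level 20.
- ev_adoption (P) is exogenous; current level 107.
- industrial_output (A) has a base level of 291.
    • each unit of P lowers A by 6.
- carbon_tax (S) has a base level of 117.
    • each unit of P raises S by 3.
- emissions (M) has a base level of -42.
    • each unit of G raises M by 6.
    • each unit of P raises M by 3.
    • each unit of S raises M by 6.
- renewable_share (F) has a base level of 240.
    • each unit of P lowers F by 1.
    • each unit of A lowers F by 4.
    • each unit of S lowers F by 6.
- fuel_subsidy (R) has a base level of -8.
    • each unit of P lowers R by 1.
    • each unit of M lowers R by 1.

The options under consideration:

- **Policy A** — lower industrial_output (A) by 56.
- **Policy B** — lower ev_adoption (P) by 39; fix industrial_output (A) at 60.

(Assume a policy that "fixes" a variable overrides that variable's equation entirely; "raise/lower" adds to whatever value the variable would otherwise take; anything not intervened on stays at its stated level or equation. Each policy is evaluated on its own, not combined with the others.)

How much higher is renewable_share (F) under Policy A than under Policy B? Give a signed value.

Policy A (A − 56):
  P = 107
  A = 291 − 6·107 (−56 from intervention) = -407
  S = 117 + 3·107 = 438
  F = 240 − 107 − 4·(-407) − 6·438 = -867
Policy B (P − 39, A := 60):
  P = 107 − 39 = 68
  A = 60
  S = 117 + 3·68 = 321
  F = 240 − 68 − 4·60 − 6·321 = -1994
F: -867 − (-1994) = 1127

1127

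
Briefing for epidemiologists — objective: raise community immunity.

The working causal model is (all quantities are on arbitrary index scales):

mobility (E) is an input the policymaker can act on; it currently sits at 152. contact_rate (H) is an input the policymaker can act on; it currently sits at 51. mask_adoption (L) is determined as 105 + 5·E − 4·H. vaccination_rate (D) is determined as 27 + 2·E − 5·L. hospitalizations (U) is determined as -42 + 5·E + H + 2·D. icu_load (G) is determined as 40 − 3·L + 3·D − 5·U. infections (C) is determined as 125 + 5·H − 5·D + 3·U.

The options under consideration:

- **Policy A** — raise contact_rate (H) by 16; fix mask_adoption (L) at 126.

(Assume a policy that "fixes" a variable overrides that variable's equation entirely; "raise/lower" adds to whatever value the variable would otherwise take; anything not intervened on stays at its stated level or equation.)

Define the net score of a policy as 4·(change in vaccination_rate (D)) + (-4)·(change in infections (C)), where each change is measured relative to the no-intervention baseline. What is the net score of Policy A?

Baseline:
  E = 152
  H = 51
  L = 105 + 5·152 − 4·51 = 661
  D = 27 + 2·152 − 5·661 = -2974
  U = -42 + 5·152 + 51 + 2·(-2974) = -5179
  C = 125 + 5·51 − 5·(-2974) + 3·(-5179) = -287
Policy A (H + 16, L := 126):
  E = 152
  H = 51 + 16 = 67
  L = 126
  D = 27 + 2·152 − 5·126 = -299
  U = -42 + 5·152 + 67 + 2·(-299) = 187
  C = 125 + 5·67 − 5·(-299) + 3·187 = 2516
ΔD = -299 − (-2974) = 2675; ΔC = 2516 − (-287) = 2803
Score = 4·2675 + (-4)·2803 = -512

-512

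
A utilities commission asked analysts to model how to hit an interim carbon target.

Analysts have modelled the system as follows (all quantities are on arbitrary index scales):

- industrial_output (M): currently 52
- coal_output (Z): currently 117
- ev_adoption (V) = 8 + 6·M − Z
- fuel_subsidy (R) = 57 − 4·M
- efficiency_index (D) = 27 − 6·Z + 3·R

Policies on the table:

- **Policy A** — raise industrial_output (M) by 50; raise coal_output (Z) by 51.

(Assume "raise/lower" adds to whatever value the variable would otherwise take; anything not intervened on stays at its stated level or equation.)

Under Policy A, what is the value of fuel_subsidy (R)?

Policy A (M + 50, Z + 51):
  M = 52 + 50 = 102
  R = 57 − 4·102 = -351

-351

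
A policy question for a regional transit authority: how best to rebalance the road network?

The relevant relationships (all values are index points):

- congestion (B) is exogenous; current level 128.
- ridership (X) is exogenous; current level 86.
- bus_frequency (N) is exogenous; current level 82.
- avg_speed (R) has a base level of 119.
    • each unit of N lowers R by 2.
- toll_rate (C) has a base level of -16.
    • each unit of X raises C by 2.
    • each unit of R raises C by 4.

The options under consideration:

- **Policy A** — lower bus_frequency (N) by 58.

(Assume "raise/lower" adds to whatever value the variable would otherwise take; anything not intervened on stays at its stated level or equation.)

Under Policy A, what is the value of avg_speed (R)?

Policy A (N − 58):
  N = 82 − 58 = 24
  R = 119 − 2·24 = 71

71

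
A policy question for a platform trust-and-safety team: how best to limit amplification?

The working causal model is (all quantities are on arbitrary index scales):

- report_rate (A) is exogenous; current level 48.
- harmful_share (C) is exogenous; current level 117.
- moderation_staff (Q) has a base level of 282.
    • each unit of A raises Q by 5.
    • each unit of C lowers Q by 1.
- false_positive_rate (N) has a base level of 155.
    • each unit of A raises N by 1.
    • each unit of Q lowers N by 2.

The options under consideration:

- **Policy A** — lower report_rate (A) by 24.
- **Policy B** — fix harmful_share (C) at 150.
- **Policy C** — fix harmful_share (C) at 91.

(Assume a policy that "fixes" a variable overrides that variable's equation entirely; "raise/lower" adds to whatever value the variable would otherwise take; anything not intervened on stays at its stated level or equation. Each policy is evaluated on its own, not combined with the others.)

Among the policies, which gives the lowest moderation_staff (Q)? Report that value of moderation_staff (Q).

285

Policy A (A − 24):
  A = 48 − 24 = 24
  C = 117
  Q = 282 + 5·24 − 117 = 285
Policy B (C := 150):
  A = 48
  C = 150
  Q = 282 + 5·48 − 150 = 372
Policy C (C := 91):
  A = 48
  C = 91
  Q = 282 + 5·48 − 91 = 431
Comparing — Policy A: Q=285, Policy B: Q=372, Policy C: Q=431. Lowest is 285 (Policy A).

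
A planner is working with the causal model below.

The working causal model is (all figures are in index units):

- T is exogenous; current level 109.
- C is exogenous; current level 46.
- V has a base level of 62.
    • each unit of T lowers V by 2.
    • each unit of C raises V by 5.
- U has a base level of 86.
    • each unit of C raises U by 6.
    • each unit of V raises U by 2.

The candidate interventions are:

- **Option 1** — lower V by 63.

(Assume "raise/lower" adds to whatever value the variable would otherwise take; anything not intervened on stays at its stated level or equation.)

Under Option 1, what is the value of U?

384

Option 1 (V − 63):
  T = 109
  C = 46
  V = 62 − 2·109 + 5·46 (−63 from intervention) = 11
  U = 86 + 6·46 + 2·11 = 384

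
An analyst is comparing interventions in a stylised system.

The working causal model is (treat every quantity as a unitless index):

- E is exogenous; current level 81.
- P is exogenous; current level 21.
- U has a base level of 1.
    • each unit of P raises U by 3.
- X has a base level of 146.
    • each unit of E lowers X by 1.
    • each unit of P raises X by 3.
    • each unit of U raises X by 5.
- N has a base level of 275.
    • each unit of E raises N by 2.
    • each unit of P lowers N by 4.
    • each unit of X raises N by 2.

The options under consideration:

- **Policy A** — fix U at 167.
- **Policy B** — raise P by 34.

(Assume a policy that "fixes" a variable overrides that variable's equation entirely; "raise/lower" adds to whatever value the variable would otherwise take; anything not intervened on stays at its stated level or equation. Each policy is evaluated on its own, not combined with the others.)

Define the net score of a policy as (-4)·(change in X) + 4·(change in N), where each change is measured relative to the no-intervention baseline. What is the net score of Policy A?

2060

Baseline:
  E = 81
  P = 21
  U = 1 + 3·21 = 64
  X = 146 − 81 + 3·21 + 5·64 = 448
  N = 275 + 2·81 − 4·21 + 2·448 = 1249
Policy A (U := 167):
  E = 81
  P = 21
  U = 167
  X = 146 − 81 + 3·21 + 5·167 = 963
  N = 275 + 2·81 − 4·21 + 2·963 = 2279
ΔX = 963 − 448 = 515; ΔN = 2279 − 1249 = 1030
Score = (-4)·515 + 4·1030 = 2060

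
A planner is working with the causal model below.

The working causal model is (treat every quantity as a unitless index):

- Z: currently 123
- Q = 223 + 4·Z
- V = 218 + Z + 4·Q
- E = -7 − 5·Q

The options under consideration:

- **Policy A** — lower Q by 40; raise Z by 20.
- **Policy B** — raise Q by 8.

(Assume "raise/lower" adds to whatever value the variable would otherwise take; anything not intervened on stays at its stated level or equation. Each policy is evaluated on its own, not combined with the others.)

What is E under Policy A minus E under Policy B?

Policy A (Q − 40, Z + 20):
  Z = 123 + 20 = 143
  Q = 223 + 4·143 (−40 from intervention) = 755
  E = -7 − 5·755 = -3782
Policy B (Q + 8):
  Z = 123
  Q = 223 + 4·123 (+8 from intervention) = 723
  E = -7 − 5·723 = -3622
E: -3782 − (-3622) = -160

-160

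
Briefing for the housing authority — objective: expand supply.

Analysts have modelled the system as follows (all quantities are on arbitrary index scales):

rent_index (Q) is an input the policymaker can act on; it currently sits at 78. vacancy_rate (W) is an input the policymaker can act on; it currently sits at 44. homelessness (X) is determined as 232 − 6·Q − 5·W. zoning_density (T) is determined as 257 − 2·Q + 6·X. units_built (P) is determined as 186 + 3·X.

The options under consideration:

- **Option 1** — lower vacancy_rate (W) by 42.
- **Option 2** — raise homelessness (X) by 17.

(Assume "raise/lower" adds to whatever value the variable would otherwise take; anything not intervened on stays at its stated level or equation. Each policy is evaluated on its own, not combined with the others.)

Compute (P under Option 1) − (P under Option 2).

579

Option 1 (W − 42):
  Q = 78
  W = 44 − 42 = 2
  X = 232 − 6·78 − 5·2 = -246
  P = 186 + 3·(-246) = -552
Option 2 (X + 17):
  Q = 78
  W = 44
  X = 232 − 6·78 − 5·44 (+17 from intervention) = -439
  P = 186 + 3·(-439) = -1131
P: -552 − (-1131) = 579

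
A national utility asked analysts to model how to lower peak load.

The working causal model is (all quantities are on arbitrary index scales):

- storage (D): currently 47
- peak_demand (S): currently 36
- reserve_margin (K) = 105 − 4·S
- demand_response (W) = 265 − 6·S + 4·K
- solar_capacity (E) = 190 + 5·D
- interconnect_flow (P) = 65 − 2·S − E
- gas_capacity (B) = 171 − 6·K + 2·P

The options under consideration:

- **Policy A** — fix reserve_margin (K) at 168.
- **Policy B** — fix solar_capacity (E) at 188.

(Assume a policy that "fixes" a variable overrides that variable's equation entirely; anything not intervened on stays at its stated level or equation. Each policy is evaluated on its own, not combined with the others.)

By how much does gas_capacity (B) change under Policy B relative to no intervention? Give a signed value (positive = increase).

Baseline:
  D = 47
  S = 36
  K = 105 − 4·36 = -39
  E = 190 + 5·47 = 425
  P = 65 − 2·36 − 425 = -432
  B = 171 − 6·(-39) + 2·(-432) = -459
Policy B (E := 188):
  D = 47
  S = 36
  K = 105 − 4·36 = -39
  E = 188
  P = 65 − 2·36 − 188 = -195
  B = 171 − 6·(-39) + 2·(-195) = 15
Change in B: 15 − (-459) = 474

474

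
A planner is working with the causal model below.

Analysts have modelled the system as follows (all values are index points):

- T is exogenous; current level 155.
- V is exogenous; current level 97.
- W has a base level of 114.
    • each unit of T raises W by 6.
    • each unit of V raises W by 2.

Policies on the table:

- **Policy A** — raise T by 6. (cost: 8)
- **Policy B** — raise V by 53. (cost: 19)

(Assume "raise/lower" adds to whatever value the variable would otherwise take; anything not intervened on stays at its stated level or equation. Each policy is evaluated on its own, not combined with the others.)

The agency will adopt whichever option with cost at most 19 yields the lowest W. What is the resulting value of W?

1274

Policy A (T + 6):
  T = 155 + 6 = 161
  V = 97
  W = 114 + 6·161 + 2·97 = 1274
Policy B (V + 53):
  T = 155
  V = 97 + 53 = 150
  W = 114 + 6·155 + 2·150 = 1344
Comparing — Policy A: W=1274, Policy B: W=1344. Lowest is 1274 (Policy A).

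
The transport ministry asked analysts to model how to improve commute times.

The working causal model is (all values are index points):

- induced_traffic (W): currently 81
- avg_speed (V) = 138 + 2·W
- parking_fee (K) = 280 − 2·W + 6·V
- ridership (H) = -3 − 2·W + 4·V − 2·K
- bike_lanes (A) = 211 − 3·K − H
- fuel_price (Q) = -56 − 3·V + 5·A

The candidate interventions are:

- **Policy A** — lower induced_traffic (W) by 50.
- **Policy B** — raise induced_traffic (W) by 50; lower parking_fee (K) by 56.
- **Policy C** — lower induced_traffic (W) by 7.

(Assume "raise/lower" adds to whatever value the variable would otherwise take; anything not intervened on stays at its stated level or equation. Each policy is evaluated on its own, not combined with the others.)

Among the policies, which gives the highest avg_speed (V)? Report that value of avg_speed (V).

400

Policy A (W − 50):
  W = 81 − 50 = 31
  V = 138 + 2·31 = 200
Policy B (W + 50, K − 56):
  W = 81 + 50 = 131
  V = 138 + 2·131 = 400
Policy C (W − 7):
  W = 81 − 7 = 74
  V = 138 + 2·74 = 286
Comparing — Policy A: V=200, Policy B: V=400, Policy C: V=286. Highest is 400 (Policy B).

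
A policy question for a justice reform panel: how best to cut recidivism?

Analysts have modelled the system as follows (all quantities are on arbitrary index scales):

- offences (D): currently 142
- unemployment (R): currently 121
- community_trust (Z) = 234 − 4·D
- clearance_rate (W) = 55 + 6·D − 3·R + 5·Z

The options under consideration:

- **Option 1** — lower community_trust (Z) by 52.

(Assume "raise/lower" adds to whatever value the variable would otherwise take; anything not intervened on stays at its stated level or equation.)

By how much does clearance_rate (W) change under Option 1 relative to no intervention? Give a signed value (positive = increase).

Baseline:
  D = 142
  R = 121
  Z = 234 − 4·142 = -334
  W = 55 + 6·142 − 3·121 + 5·(-334) = -1126
Option 1 (Z − 52):
  D = 142
  R = 121
  Z = 234 − 4·142 (−52 from intervention) = -386
  W = 55 + 6·142 − 3·121 + 5·(-386) = -1386
Change in W: -1386 − (-1126) = -260

-260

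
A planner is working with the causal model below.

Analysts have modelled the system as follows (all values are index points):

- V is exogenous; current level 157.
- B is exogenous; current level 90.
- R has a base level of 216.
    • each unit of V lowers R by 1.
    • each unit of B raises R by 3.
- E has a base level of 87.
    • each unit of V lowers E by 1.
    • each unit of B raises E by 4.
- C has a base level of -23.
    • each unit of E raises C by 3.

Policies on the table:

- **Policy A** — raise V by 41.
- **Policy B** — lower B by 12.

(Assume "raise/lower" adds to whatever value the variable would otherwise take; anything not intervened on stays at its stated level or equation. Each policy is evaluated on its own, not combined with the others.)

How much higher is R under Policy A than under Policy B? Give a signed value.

-5

Policy A (V + 41):
  V = 157 + 41 = 198
  B = 90
  R = 216 − 198 + 3·90 = 288
Policy B (B − 12):
  V = 157
  B = 90 − 12 = 78
  R = 216 − 157 + 3·78 = 293
R: 288 − 293 = -5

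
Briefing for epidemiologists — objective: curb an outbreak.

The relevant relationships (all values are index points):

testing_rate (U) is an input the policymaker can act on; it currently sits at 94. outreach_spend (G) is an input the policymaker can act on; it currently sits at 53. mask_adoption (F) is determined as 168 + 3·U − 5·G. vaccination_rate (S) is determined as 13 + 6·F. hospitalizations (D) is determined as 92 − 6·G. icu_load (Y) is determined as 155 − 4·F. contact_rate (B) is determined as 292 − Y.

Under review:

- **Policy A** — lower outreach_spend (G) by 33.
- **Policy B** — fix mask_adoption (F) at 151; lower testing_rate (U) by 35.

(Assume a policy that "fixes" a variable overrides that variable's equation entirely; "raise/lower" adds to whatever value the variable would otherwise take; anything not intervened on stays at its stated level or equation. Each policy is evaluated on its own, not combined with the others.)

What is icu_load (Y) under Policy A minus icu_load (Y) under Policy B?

-796

Policy A (G − 33):
  U = 94
  G = 53 − 33 = 20
  F = 168 + 3·94 − 5·20 = 350
  Y = 155 − 4·350 = -1245
Policy B (F := 151, U − 35):
  U = 94 − 35 = 59
  G = 53
  F = 151
  Y = 155 − 4·151 = -449
Y: -1245 − (-449) = -796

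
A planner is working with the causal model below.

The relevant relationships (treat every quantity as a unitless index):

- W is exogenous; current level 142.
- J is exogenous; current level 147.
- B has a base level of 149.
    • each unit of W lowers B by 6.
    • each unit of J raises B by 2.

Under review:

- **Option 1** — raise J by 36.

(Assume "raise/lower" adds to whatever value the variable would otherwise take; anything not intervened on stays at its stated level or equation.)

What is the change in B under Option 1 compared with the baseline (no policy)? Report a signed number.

Baseline:
  W = 142
  J = 147
  B = 149 − 6·142 + 2·147 = -409
Option 1 (J + 36):
  W = 142
  J = 147 + 36 = 183
  B = 149 − 6·142 + 2·183 = -337
Change in B: -337 − (-409) = 72

72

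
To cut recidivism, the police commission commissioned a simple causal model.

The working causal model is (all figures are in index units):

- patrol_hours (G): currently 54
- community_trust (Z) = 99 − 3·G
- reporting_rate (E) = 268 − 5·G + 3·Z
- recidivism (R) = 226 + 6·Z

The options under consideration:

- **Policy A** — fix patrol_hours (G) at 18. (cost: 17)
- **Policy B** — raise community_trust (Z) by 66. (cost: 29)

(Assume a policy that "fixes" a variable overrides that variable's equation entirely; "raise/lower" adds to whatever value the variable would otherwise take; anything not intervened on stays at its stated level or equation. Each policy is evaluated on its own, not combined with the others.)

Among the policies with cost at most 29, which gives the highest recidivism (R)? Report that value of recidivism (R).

Policy A (G := 18):
  G = 18
  Z = 99 − 3·18 = 45
  R = 226 + 6·45 = 496
Policy B (Z + 66):
  G = 54
  Z = 99 − 3·54 (+66 from intervention) = 3
  R = 226 + 6·3 = 244
Comparing — Policy A: R=496, Policy B: R=244. Highest is 496 (Policy A).

496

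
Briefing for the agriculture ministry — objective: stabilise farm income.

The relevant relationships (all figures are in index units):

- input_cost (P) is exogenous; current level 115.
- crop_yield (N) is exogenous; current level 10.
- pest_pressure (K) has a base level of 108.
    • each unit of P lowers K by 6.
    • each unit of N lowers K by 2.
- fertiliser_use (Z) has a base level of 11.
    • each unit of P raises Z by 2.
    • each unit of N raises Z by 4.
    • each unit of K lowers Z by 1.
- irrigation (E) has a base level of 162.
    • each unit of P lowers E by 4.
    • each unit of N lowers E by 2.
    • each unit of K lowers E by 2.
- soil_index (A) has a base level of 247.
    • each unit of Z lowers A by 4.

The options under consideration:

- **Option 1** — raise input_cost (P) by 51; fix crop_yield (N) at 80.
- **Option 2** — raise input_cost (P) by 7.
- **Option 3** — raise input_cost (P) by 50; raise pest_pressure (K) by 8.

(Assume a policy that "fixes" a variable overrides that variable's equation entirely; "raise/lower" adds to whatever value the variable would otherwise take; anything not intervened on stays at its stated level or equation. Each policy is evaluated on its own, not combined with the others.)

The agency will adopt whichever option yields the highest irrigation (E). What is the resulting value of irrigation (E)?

Option 1 (P + 51, N := 80):
  P = 115 + 51 = 166
  N = 80
  K = 108 − 6·166 − 2·80 = -1048
  E = 162 − 4·166 − 2·80 − 2·(-1048) = 1434
Option 2 (P + 7):
  P = 115 + 7 = 122
  N = 10
  K = 108 − 6·122 − 2·10 = -644
  E = 162 − 4·122 − 2·10 − 2·(-644) = 942
Option 3 (P + 50, K + 8):
  P = 115 + 50 = 165
  N = 10
  K = 108 − 6·165 − 2·10 (+8 from intervention) = -894
  E = 162 − 4·165 − 2·10 − 2·(-894) = 1270
Comparing — Option 1: E=1434, Option 2: E=942, Option 3: E=1270. Highest is 1434 (Option 1).

1434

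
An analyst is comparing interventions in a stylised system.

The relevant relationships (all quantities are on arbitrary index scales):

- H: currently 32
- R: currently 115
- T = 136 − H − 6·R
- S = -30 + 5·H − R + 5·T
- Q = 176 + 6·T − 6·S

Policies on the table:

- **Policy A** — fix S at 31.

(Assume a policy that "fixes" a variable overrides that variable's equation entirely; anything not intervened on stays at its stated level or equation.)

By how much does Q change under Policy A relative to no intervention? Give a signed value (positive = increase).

-17676

Baseline:
  H = 32
  R = 115
  T = 136 − 32 − 6·115 = -586
  S = -30 + 5·32 − 115 + 5·(-586) = -2915
  Q = 176 + 6·(-586) − 6·(-2915) = 14150
Policy A (S := 31):
  H = 32
  R = 115
  T = 136 − 32 − 6·115 = -586
  S = 31
  Q = 176 + 6·(-586) − 6·31 = -3526
Change in Q: -3526 − 14150 = -17676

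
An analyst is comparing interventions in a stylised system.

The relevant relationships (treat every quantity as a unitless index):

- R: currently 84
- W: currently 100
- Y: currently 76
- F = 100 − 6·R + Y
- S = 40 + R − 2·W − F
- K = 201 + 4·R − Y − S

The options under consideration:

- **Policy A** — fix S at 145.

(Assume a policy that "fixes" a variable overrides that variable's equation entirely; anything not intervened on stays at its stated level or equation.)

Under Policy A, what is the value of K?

Policy A (S := 145):
  R = 84
  W = 100
  Y = 76
  F = 100 − 6·84 + 76 = -328
  S = 145
  K = 201 + 4·84 − 76 − 145 = 316

316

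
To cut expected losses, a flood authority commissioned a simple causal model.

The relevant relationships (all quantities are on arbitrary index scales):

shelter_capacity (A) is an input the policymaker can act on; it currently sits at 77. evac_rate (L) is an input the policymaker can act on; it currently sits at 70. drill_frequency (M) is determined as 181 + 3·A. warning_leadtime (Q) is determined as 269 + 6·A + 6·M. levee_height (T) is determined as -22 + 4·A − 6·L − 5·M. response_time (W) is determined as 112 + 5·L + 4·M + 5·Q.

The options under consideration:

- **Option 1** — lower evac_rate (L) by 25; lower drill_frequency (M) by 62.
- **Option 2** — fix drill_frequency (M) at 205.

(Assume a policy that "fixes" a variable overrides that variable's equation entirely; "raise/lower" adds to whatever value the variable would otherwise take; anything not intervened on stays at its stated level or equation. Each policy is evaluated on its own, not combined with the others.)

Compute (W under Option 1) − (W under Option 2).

Option 1 (L − 25, M − 62):
  A = 77
  L = 70 − 25 = 45
  M = 181 + 3·77 (−62 from intervention) = 350
  Q = 269 + 6·77 + 6·350 = 2831
  W = 112 + 5·45 + 4·350 + 5·2831 = 15892
Option 2 (M := 205):
  A = 77
  L = 70
  M = 205
  Q = 269 + 6·77 + 6·205 = 1961
  W = 112 + 5·70 + 4·205 + 5·1961 = 11087
W: 15892 − 11087 = 4805

4805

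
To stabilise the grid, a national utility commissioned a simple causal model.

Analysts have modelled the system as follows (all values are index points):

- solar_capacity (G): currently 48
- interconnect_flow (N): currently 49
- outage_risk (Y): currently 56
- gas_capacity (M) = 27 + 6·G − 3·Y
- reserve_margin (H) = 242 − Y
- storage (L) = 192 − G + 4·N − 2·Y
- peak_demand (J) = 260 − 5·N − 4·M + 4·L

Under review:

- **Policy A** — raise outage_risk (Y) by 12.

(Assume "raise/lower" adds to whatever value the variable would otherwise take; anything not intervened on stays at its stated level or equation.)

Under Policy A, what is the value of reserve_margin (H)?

174

Policy A (Y + 12):
  Y = 56 + 12 = 68
  H = 242 − 68 = 174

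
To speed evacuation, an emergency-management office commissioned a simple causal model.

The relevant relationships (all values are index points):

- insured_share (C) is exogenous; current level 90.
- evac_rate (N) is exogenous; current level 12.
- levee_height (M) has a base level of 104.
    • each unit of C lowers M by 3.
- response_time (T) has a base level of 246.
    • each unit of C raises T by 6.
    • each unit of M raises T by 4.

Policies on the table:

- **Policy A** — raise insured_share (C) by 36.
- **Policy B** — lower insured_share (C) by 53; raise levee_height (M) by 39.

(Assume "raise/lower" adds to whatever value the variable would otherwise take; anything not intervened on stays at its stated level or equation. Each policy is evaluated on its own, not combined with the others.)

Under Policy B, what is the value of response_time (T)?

Policy B (C − 53, M + 39):
  C = 90 − 53 = 37
  M = 104 − 3·37 (+39 from intervention) = 32
  T = 246 + 6·37 + 4·32 = 596

596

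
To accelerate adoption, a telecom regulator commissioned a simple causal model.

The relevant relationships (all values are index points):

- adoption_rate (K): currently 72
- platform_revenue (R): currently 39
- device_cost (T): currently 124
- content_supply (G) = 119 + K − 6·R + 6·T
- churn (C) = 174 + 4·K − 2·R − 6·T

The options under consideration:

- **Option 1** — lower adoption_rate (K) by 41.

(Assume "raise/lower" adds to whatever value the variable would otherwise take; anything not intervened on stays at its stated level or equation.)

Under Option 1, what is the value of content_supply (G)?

Option 1 (K − 41):
  K = 72 − 41 = 31
  R = 39
  T = 124
  G = 119 + 31 − 6·39 + 6·124 = 660

660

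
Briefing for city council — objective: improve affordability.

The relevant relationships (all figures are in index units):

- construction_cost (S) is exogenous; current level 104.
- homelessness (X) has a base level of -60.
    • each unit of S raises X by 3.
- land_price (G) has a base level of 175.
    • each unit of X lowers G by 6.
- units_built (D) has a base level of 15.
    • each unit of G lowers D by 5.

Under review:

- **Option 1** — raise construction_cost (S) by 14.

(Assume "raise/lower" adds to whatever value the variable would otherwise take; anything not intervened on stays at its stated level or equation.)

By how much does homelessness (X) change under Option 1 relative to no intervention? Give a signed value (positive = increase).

42

Baseline:
  S = 104
  X = -60 + 3·104 = 252
Option 1 (S + 14):
  S = 104 + 14 = 118
  X = -60 + 3·118 = 294
Change in X: 294 − 252 = 42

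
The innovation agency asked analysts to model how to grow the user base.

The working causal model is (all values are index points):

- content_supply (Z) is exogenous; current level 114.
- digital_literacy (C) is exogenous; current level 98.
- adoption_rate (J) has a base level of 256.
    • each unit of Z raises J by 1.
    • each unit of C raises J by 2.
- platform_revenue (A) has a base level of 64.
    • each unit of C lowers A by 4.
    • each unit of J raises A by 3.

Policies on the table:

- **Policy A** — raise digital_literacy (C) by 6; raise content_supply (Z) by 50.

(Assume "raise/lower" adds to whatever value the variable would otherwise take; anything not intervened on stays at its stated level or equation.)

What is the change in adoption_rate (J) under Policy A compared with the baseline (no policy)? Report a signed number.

Baseline:
  Z = 114
  C = 98
  J = 256 + 114 + 2·98 = 566
Policy A (C + 6, Z + 50):
  Z = 114 + 50 = 164
  C = 98 + 6 = 104
  J = 256 + 164 + 2·104 = 628
Change in J: 628 − 566 = 62

62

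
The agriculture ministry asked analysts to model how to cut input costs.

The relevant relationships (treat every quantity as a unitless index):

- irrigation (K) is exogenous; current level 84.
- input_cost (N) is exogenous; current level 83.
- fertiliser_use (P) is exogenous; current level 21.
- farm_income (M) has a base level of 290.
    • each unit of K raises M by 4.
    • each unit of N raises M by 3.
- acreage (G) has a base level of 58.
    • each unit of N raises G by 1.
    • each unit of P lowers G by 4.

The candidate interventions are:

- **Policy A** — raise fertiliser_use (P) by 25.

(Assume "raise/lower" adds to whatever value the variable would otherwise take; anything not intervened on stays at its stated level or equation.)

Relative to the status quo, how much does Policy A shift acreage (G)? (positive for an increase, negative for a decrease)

-100

Baseline:
  N = 83
  P = 21
  G = 58 + 83 − 4·21 = 57
Policy A (P + 25):
  N = 83
  P = 21 + 25 = 46
  G = 58 + 83 − 4·46 = -43
Change in G: -43 − 57 = -100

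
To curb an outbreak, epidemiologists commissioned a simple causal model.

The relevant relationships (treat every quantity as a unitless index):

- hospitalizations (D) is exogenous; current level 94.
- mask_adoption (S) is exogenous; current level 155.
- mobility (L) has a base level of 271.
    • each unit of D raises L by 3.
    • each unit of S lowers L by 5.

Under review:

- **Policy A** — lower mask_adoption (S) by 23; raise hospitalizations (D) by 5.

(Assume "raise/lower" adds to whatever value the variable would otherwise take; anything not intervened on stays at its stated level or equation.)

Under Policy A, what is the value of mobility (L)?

-92

Policy A (S − 23, D + 5):
  D = 94 + 5 = 99
  S = 155 − 23 = 132
  L = 271 + 3·99 − 5·132 = -92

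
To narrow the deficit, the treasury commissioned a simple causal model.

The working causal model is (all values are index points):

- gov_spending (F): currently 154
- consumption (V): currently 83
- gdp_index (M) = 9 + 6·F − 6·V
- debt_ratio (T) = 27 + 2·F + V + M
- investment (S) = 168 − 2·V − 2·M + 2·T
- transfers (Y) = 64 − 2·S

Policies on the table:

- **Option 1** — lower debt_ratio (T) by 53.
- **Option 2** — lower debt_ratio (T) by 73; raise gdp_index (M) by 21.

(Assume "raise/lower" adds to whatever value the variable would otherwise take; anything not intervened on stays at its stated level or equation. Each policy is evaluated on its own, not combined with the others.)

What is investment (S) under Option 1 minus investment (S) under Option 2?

Option 1 (T − 53):
  F = 154
  V = 83
  M = 9 + 6·154 − 6·83 = 435
  T = 27 + 2·154 + 83 + 435 (−53 from intervention) = 800
  S = 168 − 2·83 − 2·435 + 2·800 = 732
Option 2 (T − 73, M + 21):
  F = 154
  V = 83
  M = 9 + 6·154 − 6·83 (+21 from intervention) = 456
  T = 27 + 2·154 + 83 + 456 (−73 from intervention) = 801
  S = 168 − 2·83 − 2·456 + 2·801 = 692
S: 732 − 692 = 40

40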